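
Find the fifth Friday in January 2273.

January 31, 2273

January 1, 2273 is a Wednesday.
The first Friday is therefore January 3 (2 days later).
The fifth Friday is 3 + 4×7 = January 31.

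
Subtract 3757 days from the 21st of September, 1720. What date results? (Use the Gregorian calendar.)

June 9, 1710

−366 (one year; includes Feb 29, 1720) → Sep 21, 1719 (3391 left).
−365 (one year) → Sep 21, 1718 (3026 left).
−365 (one year) → Sep 21, 1717 (2661 left).
−365 (one year) → Sep 21, 1716 (2296 left).
−366 (one year; includes Feb 29, 1716) → Sep 21, 1715 (1930 left).
−365 (one year) → Sep 21, 1714 (1565 left).
−365 (one year) → Sep 21, 1713 (1200 left).
−365 (one year) → Sep 21, 1712 (835 left).
−366 (one year; includes Feb 29, 1712) → Sep 21, 1711 (469 left).
−365 (one year) → Sep 21, 1710 (104 left).
−21 → Aug 31, 1710 (end of Aug, 31 days; 83 left).
−31 → Jul 31, 1710 (end of Jul, 31 days; 52 left).
−31 → Jun 30, 1710 (end of Jun, 30 days; 21 left).
−21 → Jun 9, 1710.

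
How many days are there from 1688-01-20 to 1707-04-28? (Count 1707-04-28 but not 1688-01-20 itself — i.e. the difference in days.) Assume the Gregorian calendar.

7037

Jan 20, 1688 → Jan 20, 1689: 366 days (Feb 29, 1688 is in that span).
Jan 20, 1689 → Jan 20, 1690: 365 days.
Jan 20, 1690 → Jan 20, 1691: 365 days.
Jan 20, 1691 → Jan 20, 1692: 365 days.
Jan 20, 1692 → Jan 20, 1693: 366 days (Feb 29, 1692 is in that span).
Jan 20, 1693 → Jan 20, 1694: 365 days.
Jan 20, 1694 → Jan 20, 1695: 365 days.
Jan 20, 1695 → Jan 20, 1696: 365 days.
Jan 20, 1696 → Jan 20, 1697: 366 days (Feb 29, 1696 is in that span).
Jan 20, 1697 → Jan 20, 1698: 365 days.
Jan 20, 1698 → Jan 20, 1699: 365 days.
Jan 20, 1699 → Jan 20, 1700: 365 days.
Jan 20, 1700 → Jan 20, 1701: 365 days.
Jan 20, 1701 → Jan 20, 1702: 365 days.
Jan 20, 1702 → Jan 20, 1703: 365 days.
Jan 20, 1703 → Jan 20, 1704: 365 days.
Jan 20, 1704 → Jan 20, 1705: 366 days (Feb 29, 1704 is in that span).
Jan 20, 1705 → Jan 20, 1706: 365 days.
Jan 20, 1706 → Jan 20, 1707: 365 days.
Jan 20, 1707 → Feb 20, 1707: 31 days (January has 31).
Feb 20, 1707 → Mar 20, 1707: 28 days (February has 28).
Mar 20, 1707 → Apr 20, 1707: 31 days (March has 31).
Apr 20, 1707 → Apr 28, 1707: 8 days.
Total: 7037 days.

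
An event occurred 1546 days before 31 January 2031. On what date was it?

November 7, 2026

−365 (one year) → Jan 31, 2030 (1181 left).
−365 (one year) → Jan 31, 2029 (816 left).
−366 (one year; includes Feb 29, 2028) → Jan 31, 2028 (450 left).
−365 (one year) → Jan 31, 2027 (85 left).
−31 → Dec 31, 2026 (end of Dec, 31 days; 54 left).
−31 → Nov 30, 2026 (end of Nov, 30 days; 23 left).
−23 → Nov 7, 2026.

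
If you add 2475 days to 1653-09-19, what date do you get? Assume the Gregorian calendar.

+365 (one year) → Sep 19, 1654 (2110 left).
+365 (one year) → Sep 19, 1655 (1745 left).
+366 (one year; includes Feb 29, 1656) → Sep 19, 1656 (1379 left).
+365 (one year) → Sep 19, 1657 (1014 left).
+365 (one year) → Sep 19, 1658 (649 left).
+365 (one year) → Sep 19, 1659 (284 left).
Sep has 30 days: +12 → Oct 1, 1659 (272 left).
Oct has 31 days: +31 → Nov 1, 1659 (241 left).
Nov has 30 days: +30 → Dec 1, 1659 (211 left).
Dec has 31 days: +31 → Jan 1, 1660 (180 left).
Jan has 31 days: +31 → Feb 1, 1660 (149 left).
Feb has 29 days: +29 → Mar 1, 1660 (120 left).
Mar has 31 days: +31 → Apr 1, 1660 (89 left).
Apr has 30 days: +30 → May 1, 1660 (59 left).
May has 31 days: +31 → Jun 1, 1660 (28 left).
+28 → Jun 29, 1660.

June 29, 1660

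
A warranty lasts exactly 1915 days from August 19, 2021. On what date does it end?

+365 (one year) → Aug 19, 2022 (1550 left).
+365 (one year) → Aug 19, 2023 (1185 left).
+366 (one year; includes Feb 29, 2024) → Aug 19, 2024 (819 left).
+365 (one year) → Aug 19, 2025 (454 left).
+365 (one year) → Aug 19, 2026 (89 left).
Aug has 31 days: +13 → Sep 1, 2026 (76 left).
Sep has 30 days: +30 → Oct 1, 2026 (46 left).
Oct has 31 days: +31 → Nov 1, 2026 (15 left).
+15 → Nov 16, 2026.

November 16, 2026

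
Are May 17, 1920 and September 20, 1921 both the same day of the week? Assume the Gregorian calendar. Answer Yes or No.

No

From May 17, 1920 to Sep 20, 1921 is 491 days.
491 mod 7 = 1, so they are different weekdays.
(May 17, 1920 is a Monday; Sep 20, 1921 is a Tuesday.)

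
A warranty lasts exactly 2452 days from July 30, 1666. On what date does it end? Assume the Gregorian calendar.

+365 (one year) → Jul 30, 1667 (2087 left).
+366 (one year; includes Feb 29, 1668) → Jul 30, 1668 (1721 left).
+365 (one year) → Jul 30, 1669 (1356 left).
+365 (one year) → Jul 30, 1670 (991 left).
+365 (one year) → Jul 30, 1671 (626 left).
+366 (one year; includes Feb 29, 1672) → Jul 30, 1672 (260 left).
Jul has 31 days: +2 → Aug 1, 1672 (258 left).
Aug has 31 days: +31 → Sep 1, 1672 (227 left).
Sep has 30 days: +30 → Oct 1, 1672 (197 left).
Oct has 31 days: +31 → Nov 1, 1672 (166 left).
Nov has 30 days: +30 → Dec 1, 1672 (136 left).
Dec has 31 days: +31 → Jan 1, 1673 (105 left).
Jan has 31 days: +31 → Feb 1, 1673 (74 left).
Feb has 28 days: +28 → Mar 1, 1673 (46 left).
Mar has 31 days: +31 → Apr 1, 1673 (15 left).
+15 → Apr 16, 1673.

April 16, 1673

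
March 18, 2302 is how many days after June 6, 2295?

2476

Jun 6, 2295 → Jun 6, 2296: 366 days (Feb 29, 2296 is in that span).
Jun 6, 2296 → Jun 6, 2297: 365 days.
Jun 6, 2297 → Jun 6, 2298: 365 days.
Jun 6, 2298 → Jun 6, 2299: 365 days.
Jun 6, 2299 → Jun 6, 2300: 365 days.
Jun 6, 2300 → Jun 6, 2301: 365 days.
Jun 6, 2301 → Jul 6, 2301: 30 days (June has 30).
Jul 6, 2301 → Aug 6, 2301: 31 days (July has 31).
Aug 6, 2301 → Sep 6, 2301: 31 days (August has 31).
Sep 6, 2301 → Oct 6, 2301: 30 days (September has 30).
Oct 6, 2301 → Nov 6, 2301: 31 days (October has 31).
Nov 6, 2301 → Dec 6, 2301: 30 days (November has 30).
Dec 6, 2301 → Jan 6, 2302: 31 days (December has 31).
Jan 6, 2302 → Feb 6, 2302: 31 days (January has 31).
Feb 6, 2302 → Mar 6, 2302: 28 days (February has 28).
Mar 6, 2302 → Mar 18, 2302: 12 days.
Total: 2476 days.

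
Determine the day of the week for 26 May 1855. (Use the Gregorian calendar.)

Saturday

Doomsday rule: the anchor day for the 1800s is Friday. For year 55: 55÷12 = 4 r 7, and 7÷4 = 1, so 4+7+1 = 12.
Friday + 12 ≡ Wednesday — that's 1855's doomsday.
In May the doomsday date is May 9.
May 26 is 17 days after May 9; 17 mod 7 = 3, so Wednesday + 3 = Saturday.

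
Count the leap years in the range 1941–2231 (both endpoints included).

70

Multiples of 4 in [1941,2231]: 72.
Of those, multiples of 100: 3 (not leap unless ÷400).
Multiples of 400: 1.
Leap years = 72 − 3 + 1 = 70.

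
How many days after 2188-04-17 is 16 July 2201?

4837

Apr 17, 2188 → Apr 17, 2189: 365 days.
Apr 17, 2189 → Apr 17, 2190: 365 days.
Apr 17, 2190 → Apr 17, 2191: 365 days.
Apr 17, 2191 → Apr 17, 2192: 366 days (Feb 29, 2192 is in that span).
Apr 17, 2192 → Apr 17, 2193: 365 days.
Apr 17, 2193 → Apr 17, 2194: 365 days.
Apr 17, 2194 → Apr 17, 2195: 365 days.
Apr 17, 2195 → Apr 17, 2196: 366 days (Feb 29, 2196 is in that span).
Apr 17, 2196 → Apr 17, 2197: 365 days.
Apr 17, 2197 → Apr 17, 2198: 365 days.
Apr 17, 2198 → Apr 17, 2199: 365 days.
Apr 17, 2199 → Apr 17, 2200: 365 days.
Apr 17, 2200 → Apr 17, 2201: 365 days.
Apr 17, 2201 → May 17, 2201: 30 days (April has 30).
May 17, 2201 → Jun 17, 2201: 31 days (May has 31).
Jun 17, 2201 → Jul 16, 2201: 29 days.
Total: 4837 days.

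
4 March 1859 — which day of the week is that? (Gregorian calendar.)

Doomsday rule: the anchor day for the 1800s is Friday. For year 59: 59÷12 = 4 r 11, and 11÷4 = 2, so 4+11+2 = 17.
Friday + 17 ≡ Monday — that's 1859's doomsday.
In March the doomsday date is Mar 14.
Mar 4 is 10 days before Mar 14; 10 mod 7 = 3, so Monday − 3 = Friday.

Friday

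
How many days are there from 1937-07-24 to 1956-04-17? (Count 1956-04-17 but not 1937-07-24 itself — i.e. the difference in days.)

6842

Jul 24, 1937 → Jul 24, 1938: 365 days.
Jul 24, 1938 → Jul 24, 1939: 365 days.
Jul 24, 1939 → Jul 24, 1940: 366 days (Feb 29, 1940 is in that span).
Jul 24, 1940 → Jul 24, 1941: 365 days.
Jul 24, 1941 → Jul 24, 1942: 365 days.
Jul 24, 1942 → Jul 24, 1943: 365 days.
Jul 24, 1943 → Jul 24, 1944: 366 days (Feb 29, 1944 is in that span).
Jul 24, 1944 → Jul 24, 1945: 365 days.
Jul 24, 1945 → Jul 24, 1946: 365 days.
Jul 24, 1946 → Jul 24, 1947: 365 days.
Jul 24, 1947 → Jul 24, 1948: 366 days (Feb 29, 1948 is in that span).
Jul 24, 1948 → Jul 24, 1949: 365 days.
Jul 24, 1949 → Jul 24, 1950: 365 days.
Jul 24, 1950 → Jul 24, 1951: 365 days.
Jul 24, 1951 → Jul 24, 1952: 366 days (Feb 29, 1952 is in that span).
Jul 24, 1952 → Jul 24, 1953: 365 days.
Jul 24, 1953 → Jul 24, 1954: 365 days.
Jul 24, 1954 → Jul 24, 1955: 365 days.
Jul 24, 1955 → Aug 24, 1955: 31 days (July has 31).
Aug 24, 1955 → Sep 24, 1955: 31 days (August has 31).
Sep 24, 1955 → Oct 24, 1955: 30 days (September has 30).
Oct 24, 1955 → Nov 24, 1955: 31 days (October has 31).
Nov 24, 1955 → Dec 24, 1955: 30 days (November has 30).
Dec 24, 1955 → Jan 24, 1956: 31 days (December has 31).
Jan 24, 1956 → Feb 24, 1956: 31 days (January has 31).
Feb 24, 1956 → Mar 24, 1956: 29 days (February has 29).
Mar 24, 1956 → Apr 17, 1956: 24 days.
Total: 6842 days.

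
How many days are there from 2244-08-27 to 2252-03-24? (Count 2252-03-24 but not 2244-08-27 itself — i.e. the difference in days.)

2766

Aug 27, 2244 → Aug 27, 2245: 365 days.
Aug 27, 2245 → Aug 27, 2246: 365 days.
Aug 27, 2246 → Aug 27, 2247: 365 days.
Aug 27, 2247 → Aug 27, 2248: 366 days (Feb 29, 2248 is in that span).
Aug 27, 2248 → Aug 27, 2249: 365 days.
Aug 27, 2249 → Aug 27, 2250: 365 days.
Aug 27, 2250 → Aug 27, 2251: 365 days.
Aug 27, 2251 → Sep 27, 2251: 31 days (August has 31).
Sep 27, 2251 → Oct 27, 2251: 30 days (September has 30).
Oct 27, 2251 → Nov 27, 2251: 31 days (October has 31).
Nov 27, 2251 → Dec 27, 2251: 30 days (November has 30).
Dec 27, 2251 → Jan 27, 2252: 31 days (December has 31).
Jan 27, 2252 → Feb 27, 2252: 31 days (January has 31).
Feb 27, 2252 → Mar 24, 2252: 26 days.
Total: 2766 days.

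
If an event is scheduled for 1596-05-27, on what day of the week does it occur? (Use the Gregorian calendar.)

Monday

Doomsday rule: the anchor day for the 1500s is Wednesday. For year 96: 96÷12 = 8 r 0, and 0÷4 = 0, so 8+0+0 = 8.
Wednesday + 8 ≡ Thursday — that's 1596's doomsday.
In May the doomsday date is May 9.
May 27 is 18 days after May 9; 18 mod 7 = 4, so Thursday + 4 = Monday.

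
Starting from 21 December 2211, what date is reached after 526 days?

+366 (one year; includes Feb 29, 2212) → Dec 21, 2212 (160 left).
Dec has 31 days: +11 → Jan 1, 2213 (149 left).
Jan has 31 days: +31 → Feb 1, 2213 (118 left).
Feb has 28 days: +28 → Mar 1, 2213 (90 left).
Mar has 31 days: +31 → Apr 1, 2213 (59 left).
Apr has 30 days: +30 → May 1, 2213 (29 left).
+29 → May 30, 2213.

May 30, 2213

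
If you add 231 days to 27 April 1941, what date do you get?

December 14, 1941

Apr has 30 days: +4 → May 1, 1941 (227 left).
May has 31 days: +31 → Jun 1, 1941 (196 left).
Jun has 30 days: +30 → Jul 1, 1941 (166 left).
Jul has 31 days: +31 → Aug 1, 1941 (135 left).
Aug has 31 days: +31 → Sep 1, 1941 (104 left).
Sep has 30 days: +30 → Oct 1, 1941 (74 left).
Oct has 31 days: +31 → Nov 1, 1941 (43 left).
Nov has 30 days: +30 → Dec 1, 1941 (13 left).
+13 → Dec 14, 1941.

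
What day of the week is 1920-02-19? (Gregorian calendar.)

Thursday

Doomsday rule: the anchor day for the 1900s is Wednesday. For year 20: 20÷12 = 1 r 8, and 8÷4 = 2, so 1+8+2 = 11.
Wednesday + 11 ≡ Sunday — that's 1920's doomsday.
In February the doomsday date is Feb 29 (1920 is a leap year (divisible by 4)).
Feb 19 is 10 days before Feb 29; 10 mod 7 = 3, so Sunday − 3 = Thursday.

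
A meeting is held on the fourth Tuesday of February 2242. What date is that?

February 22, 2242

February 1, 2242 is a Tuesday.
The first Tuesday is therefore February 1 (same day).
The fourth Tuesday is 1 + 3×7 = February 22.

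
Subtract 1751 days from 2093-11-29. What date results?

February 12, 2089

−365 (one year) → Nov 29, 2092 (1386 left).
−366 (one year; includes Feb 29, 2092) → Nov 29, 2091 (1020 left).
−365 (one year) → Nov 29, 2090 (655 left).
−365 (one year) → Nov 29, 2089 (290 left).
−29 → Oct 31, 2089 (end of Oct, 31 days; 261 left).
−31 → Sep 30, 2089 (end of Sep, 30 days; 230 left).
−30 → Aug 31, 2089 (end of Aug, 31 days; 200 left).
−31 → Jul 31, 2089 (end of Jul, 31 days; 169 left).
−31 → Jun 30, 2089 (end of Jun, 30 days; 138 left).
−30 → May 31, 2089 (end of May, 31 days; 108 left).
−31 → Apr 30, 2089 (end of Apr, 30 days; 77 left).
−30 → Mar 31, 2089 (end of Mar, 31 days; 47 left).
−31 → Feb 28, 2089 (end of Feb, 28 days; 16 left).
−16 → Feb 12, 2089.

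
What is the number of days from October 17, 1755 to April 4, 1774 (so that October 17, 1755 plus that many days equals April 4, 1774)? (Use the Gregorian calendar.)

Oct 17, 1755 → Oct 17, 1756: 366 days (Feb 29, 1756 is in that span).
Oct 17, 1756 → Oct 17, 1757: 365 days.
Oct 17, 1757 → Oct 17, 1758: 365 days.
Oct 17, 1758 → Oct 17, 1759: 365 days.
Oct 17, 1759 → Oct 17, 1760: 366 days (Feb 29, 1760 is in that span).
Oct 17, 1760 → Oct 17, 1761: 365 days.
Oct 17, 1761 → Oct 17, 1762: 365 days.
Oct 17, 1762 → Oct 17, 1763: 365 days.
Oct 17, 1763 → Oct 17, 1764: 366 days (Feb 29, 1764 is in that span).
Oct 17, 1764 → Oct 17, 1765: 365 days.
Oct 17, 1765 → Oct 17, 1766: 365 days.
Oct 17, 1766 → Oct 17, 1767: 365 days.
Oct 17, 1767 → Oct 17, 1768: 366 days (Feb 29, 1768 is in that span).
Oct 17, 1768 → Oct 17, 1769: 365 days.
Oct 17, 1769 → Oct 17, 1770: 365 days.
Oct 17, 1770 → Oct 17, 1771: 365 days.
Oct 17, 1771 → Oct 17, 1772: 366 days (Feb 29, 1772 is in that span).
Oct 17, 1772 → Oct 17, 1773: 365 days.
Oct 17, 1773 → Nov 17, 1773: 31 days (October has 31).
Nov 17, 1773 → Dec 17, 1773: 30 days (November has 30).
Dec 17, 1773 → Jan 17, 1774: 31 days (December has 31).
Jan 17, 1774 → Feb 17, 1774: 31 days (January has 31).
Feb 17, 1774 → Mar 17, 1774: 28 days (February has 28).
Mar 17, 1774 → Apr 4, 1774: 18 days.
Total: 6744 days.

6744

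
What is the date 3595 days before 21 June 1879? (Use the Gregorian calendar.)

−365 (one year) → Jun 21, 1878 (3230 left).
−365 (one year) → Jun 21, 1877 (2865 left).
−365 (one year) → Jun 21, 1876 (2500 left).
−366 (one year; includes Feb 29, 1876) → Jun 21, 1875 (2134 left).
−365 (one year) → Jun 21, 1874 (1769 left).
−365 (one year) → Jun 21, 1873 (1404 left).
−365 (one year) → Jun 21, 1872 (1039 left).
−366 (one year; includes Feb 29, 1872) → Jun 21, 1871 (673 left).
−365 (one year) → Jun 21, 1870 (308 left).
−21 → May 31, 1870 (end of May, 31 days; 287 left).
−31 → Apr 30, 1870 (end of Apr, 30 days; 256 left).
−30 → Mar 31, 1870 (end of Mar, 31 days; 226 left).
−31 → Feb 28, 1870 (end of Feb, 28 days; 195 left).
−28 → Jan 31, 1870 (end of Jan, 31 days; 167 left).
−31 → Dec 31, 1869 (end of Dec, 31 days; 136 left).
−31 → Nov 30, 1869 (end of Nov, 30 days; 105 left).
−30 → Oct 31, 1869 (end of Oct, 31 days; 75 left).
−31 → Sep 30, 1869 (end of Sep, 30 days; 44 left).
−30 → Aug 31, 1869 (end of Aug, 31 days; 14 left).
−14 → Aug 17, 1869.

August 17, 1869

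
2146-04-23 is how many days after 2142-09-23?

Sep 23, 2142 → Sep 23, 2143: 365 days.
Sep 23, 2143 → Sep 23, 2144: 366 days (Feb 29, 2144 is in that span).
Sep 23, 2144 → Sep 23, 2145: 365 days.
Sep 23, 2145 → Oct 23, 2145: 30 days (September has 30).
Oct 23, 2145 → Nov 23, 2145: 31 days (October has 31).
Nov 23, 2145 → Dec 23, 2145: 30 days (November has 30).
Dec 23, 2145 → Jan 23, 2146: 31 days (December has 31).
Jan 23, 2146 → Feb 23, 2146: 31 days (January has 31).
Feb 23, 2146 → Mar 23, 2146: 28 days (February has 28).
Mar 23, 2146 → Apr 23, 2146: 31 days.
Total: 1308 days.

1308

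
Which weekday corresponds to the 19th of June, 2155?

Thursday

Doomsday rule: the anchor day for the 2100s is Sunday. For year 55: 55÷12 = 4 r 7, and 7÷4 = 1, so 4+7+1 = 12.
Sunday + 12 ≡ Friday — that's 2155's doomsday.
In June the doomsday date is Jun 6.
Jun 19 is 13 days after Jun 6; 13 mod 7 = 6, so Friday + 6 = Thursday.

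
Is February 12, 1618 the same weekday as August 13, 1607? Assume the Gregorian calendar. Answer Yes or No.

From Aug 13, 1607 to Feb 12, 1618 is 3836 days.
3836 mod 7 = 0, so they are the same weekday.
(Aug 13, 1607 is a Monday; Feb 12, 1618 is a Monday.)

Yes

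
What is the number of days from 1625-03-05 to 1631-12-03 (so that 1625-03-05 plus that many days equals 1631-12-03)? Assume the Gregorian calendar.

Mar 5, 1625 → Mar 5, 1626: 365 days.
Mar 5, 1626 → Mar 5, 1627: 365 days.
Mar 5, 1627 → Mar 5, 1628: 366 days (Feb 29, 1628 is in that span).
Mar 5, 1628 → Mar 5, 1629: 365 days.
Mar 5, 1629 → Mar 5, 1630: 365 days.
Mar 5, 1630 → Mar 5, 1631: 365 days.
Mar 5, 1631 → Apr 5, 1631: 31 days (March has 31).
Apr 5, 1631 → May 5, 1631: 30 days (April has 30).
May 5, 1631 → Jun 5, 1631: 31 days (May has 31).
Jun 5, 1631 → Jul 5, 1631: 30 days (June has 30).
Jul 5, 1631 → Aug 5, 1631: 31 days (July has 31).
Aug 5, 1631 → Sep 5, 1631: 31 days (August has 31).
Sep 5, 1631 → Oct 5, 1631: 30 days (September has 30).
Oct 5, 1631 → Nov 5, 1631: 31 days (October has 31).
Nov 5, 1631 → Dec 3, 1631: 28 days.
Total: 2464 days.

2464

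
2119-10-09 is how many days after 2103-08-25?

Aug 25, 2103 → Aug 25, 2104: 366 days (Feb 29, 2104 is in that span).
Aug 25, 2104 → Aug 25, 2105: 365 days.
Aug 25, 2105 → Aug 25, 2106: 365 days.
Aug 25, 2106 → Aug 25, 2107: 365 days.
Aug 25, 2107 → Aug 25, 2108: 366 days (Feb 29, 2108 is in that span).
Aug 25, 2108 → Aug 25, 2109: 365 days.
Aug 25, 2109 → Aug 25, 2110: 365 days.
Aug 25, 2110 → Aug 25, 2111: 365 days.
Aug 25, 2111 → Aug 25, 2112: 366 days (Feb 29, 2112 is in that span).
Aug 25, 2112 → Aug 25, 2113: 365 days.
Aug 25, 2113 → Aug 25, 2114: 365 days.
Aug 25, 2114 → Aug 25, 2115: 365 days.
Aug 25, 2115 → Aug 25, 2116: 366 days (Feb 29, 2116 is in that span).
Aug 25, 2116 → Aug 25, 2117: 365 days.
Aug 25, 2117 → Aug 25, 2118: 365 days.
Aug 25, 2118 → Aug 25, 2119: 365 days.
Aug 25, 2119 → Sep 25, 2119: 31 days (August has 31).
Sep 25, 2119 → Oct 9, 2119: 14 days.
Total: 5889 days.

5889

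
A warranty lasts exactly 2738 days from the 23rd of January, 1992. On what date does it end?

July 23, 1999

+366 (one year; includes Feb 29, 1992) → Jan 23, 1993 (2372 left).
+365 (one year) → Jan 23, 1994 (2007 left).
+365 (one year) → Jan 23, 1995 (1642 left).
+365 (one year) → Jan 23, 1996 (1277 left).
+366 (one year; includes Feb 29, 1996) → Jan 23, 1997 (911 left).
+365 (one year) → Jan 23, 1998 (546 left).
+365 (one year) → Jan 23, 1999 (181 left).
Jan has 31 days: +9 → Feb 1, 1999 (172 left).
Feb has 28 days: +28 → Mar 1, 1999 (144 left).
Mar has 31 days: +31 → Apr 1, 1999 (113 left).
Apr has 30 days: +30 → May 1, 1999 (83 left).
May has 31 days: +31 → Jun 1, 1999 (52 left).
Jun has 30 days: +30 → Jul 1, 1999 (22 left).
+22 → Jul 23, 1999.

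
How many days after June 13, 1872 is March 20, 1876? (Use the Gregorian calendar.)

1376

Jun 13, 1872 → Jun 13, 1873: 365 days.
Jun 13, 1873 → Jun 13, 1874: 365 days.
Jun 13, 1874 → Jun 13, 1875: 365 days.
Jun 13, 1875 → Jul 13, 1875: 30 days (June has 30).
Jul 13, 1875 → Aug 13, 1875: 31 days (July has 31).
Aug 13, 1875 → Sep 13, 1875: 31 days (August has 31).
Sep 13, 1875 → Oct 13, 1875: 30 days (September has 30).
Oct 13, 1875 → Nov 13, 1875: 31 days (October has 31).
Nov 13, 1875 → Dec 13, 1875: 30 days (November has 30).
Dec 13, 1875 → Jan 13, 1876: 31 days (December has 31).
Jan 13, 1876 → Feb 13, 1876: 31 days (January has 31).
Feb 13, 1876 → Mar 13, 1876: 29 days (February has 29).
Mar 13, 1876 → Mar 20, 1876: 7 days.
Total: 1376 days.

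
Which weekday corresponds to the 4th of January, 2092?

Friday

January 1, 2092 is a Tuesday.
Jan 1, 2092 → Jan 4, 2092: 3 days.
Total: 3 days.
3 mod 7 = 3, so Tuesday + 3 = Friday.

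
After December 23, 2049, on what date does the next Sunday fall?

December 26, 2049

Dec 23, 2049 is a Thursday.
From Thursday to the next Sunday is 3 days.
Dec 23, 2049 + 3 = Dec 26, 2049.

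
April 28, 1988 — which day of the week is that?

Doomsday rule: the anchor day for the 1900s is Wednesday. For year 88: 88÷12 = 7 r 4, and 4÷4 = 1, so 7+4+1 = 12.
Wednesday + 12 ≡ Monday — that's 1988's doomsday.
In April the doomsday date is Apr 4.
Apr 28 is 24 days after Apr 4; 24 mod 7 = 3, so Monday + 3 = Thursday.

Thursday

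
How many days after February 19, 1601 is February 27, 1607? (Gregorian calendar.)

Feb 19, 1601 → Feb 19, 1602: 365 days.
Feb 19, 1602 → Feb 19, 1603: 365 days.
Feb 19, 1603 → Feb 19, 1604: 365 days.
Feb 19, 1604 → Feb 19, 1605: 366 days (Feb 29, 1604 is in that span).
Feb 19, 1605 → Feb 19, 1606: 365 days.
Feb 19, 1606 → Mar 19, 1606: 28 days (February has 28).
Mar 19, 1606 → Apr 19, 1606: 31 days (March has 31).
Apr 19, 1606 → May 19, 1606: 30 days (April has 30).
May 19, 1606 → Jun 19, 1606: 31 days (May has 31).
Jun 19, 1606 → Jul 19, 1606: 30 days (June has 30).
Jul 19, 1606 → Aug 19, 1606: 31 days (July has 31).
Aug 19, 1606 → Sep 19, 1606: 31 days (August has 31).
Sep 19, 1606 → Oct 19, 1606: 30 days (September has 30).
Oct 19, 1606 → Nov 19, 1606: 31 days (October has 31).
Nov 19, 1606 → Dec 19, 1606: 30 days (November has 30).
Dec 19, 1606 → Jan 19, 1607: 31 days (December has 31).
Jan 19, 1607 → Feb 19, 1607: 31 days (January has 31).
Feb 19, 1607 → Feb 27, 1607: 8 days.
Total: 2199 days.

2199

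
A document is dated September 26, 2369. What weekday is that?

Friday

Doomsday rule: the anchor day for the 2300s is Wednesday. For year 69: 69÷12 = 5 r 9, and 9÷4 = 2, so 5+9+2 = 16.
Wednesday + 16 ≡ Friday — that's 2369's doomsday.
In September the doomsday date is Sep 5.
Sep 26 is 21 days after Sep 5; 21 mod 7 = 0, so Friday + 0 = Friday.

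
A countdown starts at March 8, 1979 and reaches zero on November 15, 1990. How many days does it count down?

Mar 8, 1979 → Mar 8, 1980: 366 days (Feb 29, 1980 is in that span).
Mar 8, 1980 → Mar 8, 1981: 365 days.
Mar 8, 1981 → Mar 8, 1982: 365 days.
Mar 8, 1982 → Mar 8, 1983: 365 days.
Mar 8, 1983 → Mar 8, 1984: 366 days (Feb 29, 1984 is in that span).
Mar 8, 1984 → Mar 8, 1985: 365 days.
Mar 8, 1985 → Mar 8, 1986: 365 days.
Mar 8, 1986 → Mar 8, 1987: 365 days.
Mar 8, 1987 → Mar 8, 1988: 366 days (Feb 29, 1988 is in that span).
Mar 8, 1988 → Mar 8, 1989: 365 days.
Mar 8, 1989 → Mar 8, 1990: 365 days.
Mar 8, 1990 → Apr 8, 1990: 31 days (March has 31).
Apr 8, 1990 → May 8, 1990: 30 days (April has 30).
May 8, 1990 → Jun 8, 1990: 31 days (May has 31).
Jun 8, 1990 → Jul 8, 1990: 30 days (June has 30).
Jul 8, 1990 → Aug 8, 1990: 31 days (July has 31).
Aug 8, 1990 → Sep 8, 1990: 31 days (August has 31).
Sep 8, 1990 → Oct 8, 1990: 30 days (September has 30).
Oct 8, 1990 → Nov 8, 1990: 31 days (October has 31).
Nov 8, 1990 → Nov 15, 1990: 7 days.
Total: 4270 days.

4270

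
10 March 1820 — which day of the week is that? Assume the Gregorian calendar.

Friday

Doomsday rule: the anchor day for the 1800s is Friday. For year 20: 20÷12 = 1 r 8, and 8÷4 = 2, so 1+8+2 = 11.
Friday + 11 ≡ Tuesday — that's 1820's doomsday.
In March the doomsday date is Mar 14.
Mar 10 is 4 days before Mar 14; 4 mod 7 = 4, so Tuesday − 4 = Friday.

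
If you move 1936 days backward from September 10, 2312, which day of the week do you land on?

Friday

Sep 10, 2312 is a Tuesday.
1936 mod 7 = 4, so 1936 days before a Tuesday is Tuesday − 4 = Friday.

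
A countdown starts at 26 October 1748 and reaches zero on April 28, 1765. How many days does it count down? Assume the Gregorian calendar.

Oct 26, 1748 → Oct 26, 1749: 365 days.
Oct 26, 1749 → Oct 26, 1750: 365 days.
Oct 26, 1750 → Oct 26, 1751: 365 days.
Oct 26, 1751 → Oct 26, 1752: 366 days (Feb 29, 1752 is in that span).
Oct 26, 1752 → Oct 26, 1753: 365 days.
Oct 26, 1753 → Oct 26, 1754: 365 days.
Oct 26, 1754 → Oct 26, 1755: 365 days.
Oct 26, 1755 → Oct 26, 1756: 366 days (Feb 29, 1756 is in that span).
Oct 26, 1756 → Oct 26, 1757: 365 days.
Oct 26, 1757 → Oct 26, 1758: 365 days.
Oct 26, 1758 → Oct 26, 1759: 365 days.
Oct 26, 1759 → Oct 26, 1760: 366 days (Feb 29, 1760 is in that span).
Oct 26, 1760 → Oct 26, 1761: 365 days.
Oct 26, 1761 → Oct 26, 1762: 365 days.
Oct 26, 1762 → Oct 26, 1763: 365 days.
Oct 26, 1763 → Oct 26, 1764: 366 days (Feb 29, 1764 is in that span).
Oct 26, 1764 → Nov 26, 1764: 31 days (October has 31).
Nov 26, 1764 → Dec 26, 1764: 30 days (November has 30).
Dec 26, 1764 → Jan 26, 1765: 31 days (December has 31).
Jan 26, 1765 → Feb 26, 1765: 31 days (January has 31).
Feb 26, 1765 → Mar 26, 1765: 28 days (February has 28).
Mar 26, 1765 → Apr 26, 1765: 31 days (March has 31).
Apr 26, 1765 → Apr 28, 1765: 2 days.
Total: 6028 days.

6028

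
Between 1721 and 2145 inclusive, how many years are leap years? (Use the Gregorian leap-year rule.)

Multiples of 4 in [1721,2145]: 106.
Of those, multiples of 100: 4 (not leap unless ÷400).
Multiples of 400: 1.
Leap years = 106 − 4 + 1 = 103.

103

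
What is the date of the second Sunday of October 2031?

October 12, 2031

October 1, 2031 is a Wednesday.
The first Sunday is therefore October 5 (4 days later).
The second Sunday is 5 + 1×7 = October 12.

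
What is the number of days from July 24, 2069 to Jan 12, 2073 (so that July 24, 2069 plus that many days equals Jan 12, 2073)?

Jul 24, 2069 → Jul 24, 2070: 365 days.
Jul 24, 2070 → Jul 24, 2071: 365 days.
Jul 24, 2071 → Jul 24, 2072: 366 days (Feb 29, 2072 is in that span).
Jul 24, 2072 → Aug 24, 2072: 31 days (July has 31).
Aug 24, 2072 → Sep 24, 2072: 31 days (August has 31).
Sep 24, 2072 → Oct 24, 2072: 30 days (September has 30).
Oct 24, 2072 → Nov 24, 2072: 31 days (October has 31).
Nov 24, 2072 → Dec 24, 2072: 30 days (November has 30).
Dec 24, 2072 → Jan 12, 2073: 19 days.
Total: 1268 days.

1268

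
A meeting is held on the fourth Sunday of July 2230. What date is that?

July 1, 2230 is a Thursday.
The first Sunday is therefore July 4 (3 days later).
The fourth Sunday is 4 + 3×7 = July 25.

July 25, 2230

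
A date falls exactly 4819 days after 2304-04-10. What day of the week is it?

First find the weekday of Apr 10, 2304. Doomsday rule: the anchor day for the 2300s is Wednesday. For year 04: 4÷12 = 0 r 4, and 4÷4 = 1, so 0+4+1 = 5.
Wednesday + 5 ≡ Monday — that's 2304's doomsday.
In April the doomsday date is Apr 4.
Apr 10 is 6 days after Apr 4; 6 mod 7 = 6, so Monday + 6 = Sunday.
4819 mod 7 = 3, so 4819 days after a Sunday is Sunday + 3 = Wednesday.

Wednesday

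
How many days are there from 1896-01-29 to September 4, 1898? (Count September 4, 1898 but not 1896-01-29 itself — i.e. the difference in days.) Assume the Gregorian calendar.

949

Jan 29, 1896 → Jan 29, 1897: 366 days (Feb 29, 1896 is in that span).
Jan 29, 1897 → Jan 29, 1898: 365 days.
Jan 29, 1898 → Feb 28, 1898: 30 days (January has 31).
Feb 28, 1898 → Mar 28, 1898: 28 days (February has 28).
Mar 28, 1898 → Apr 28, 1898: 31 days (March has 31).
Apr 28, 1898 → May 28, 1898: 30 days (April has 30).
May 28, 1898 → Jun 28, 1898: 31 days (May has 31).
Jun 28, 1898 → Jul 28, 1898: 30 days (June has 30).
Jul 28, 1898 → Aug 28, 1898: 31 days (July has 31).
Aug 28, 1898 → Sep 4, 1898: 7 days.
Total: 949 days.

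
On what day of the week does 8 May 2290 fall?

Thursday

Doomsday rule: the anchor day for the 2200s is Friday. For year 90: 90÷12 = 7 r 6, and 6÷4 = 1, so 7+6+1 = 14.
Friday + 14 ≡ Friday — that's 2290's doomsday.
In May the doomsday date is May 9.
May 8 is 1 day before May 9; 1 mod 7 = 1, so Friday − 1 = Thursday.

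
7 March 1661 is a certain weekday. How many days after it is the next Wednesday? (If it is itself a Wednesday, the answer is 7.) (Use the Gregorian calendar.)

Mar 7, 1661 is a Monday.
From Monday to the next Wednesday is 2 days.

2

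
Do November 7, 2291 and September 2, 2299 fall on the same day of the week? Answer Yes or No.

Yes

From Nov 7, 2291 to Sep 2, 2299 is 2856 days.
2856 mod 7 = 0, so they are the same weekday.
(Nov 7, 2291 is a Saturday; Sep 2, 2299 is a Saturday.)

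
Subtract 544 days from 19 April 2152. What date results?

−366 (one year; includes Feb 29, 2152) → Apr 19, 2151 (178 left).
−19 → Mar 31, 2151 (end of Mar, 31 days; 159 left).
−31 → Feb 28, 2151 (end of Feb, 28 days; 128 left).
−28 → Jan 31, 2151 (end of Jan, 31 days; 100 left).
−31 → Dec 31, 2150 (end of Dec, 31 days; 69 left).
−31 → Nov 30, 2150 (end of Nov, 30 days; 38 left).
−30 → Oct 31, 2150 (end of Oct, 31 days; 8 left).
−8 → Oct 23, 2150.

October 23, 2150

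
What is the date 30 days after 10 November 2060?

December 10, 2060

Nov has 30 days: +21 → Dec 1, 2060 (9 left).
+9 → Dec 10, 2060.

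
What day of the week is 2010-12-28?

Tuesday

January 1, 2010 is a Friday.
Jan 1, 2010 → Feb 1, 2010: 31 days (January has 31).
Feb 1, 2010 → Mar 1, 2010: 28 days (February has 28).
Mar 1, 2010 → Apr 1, 2010: 31 days (March has 31).
Apr 1, 2010 → May 1, 2010: 30 days (April has 30).
May 1, 2010 → Jun 1, 2010: 31 days (May has 31).
Jun 1, 2010 → Jul 1, 2010: 30 days (June has 30).
Jul 1, 2010 → Aug 1, 2010: 31 days (July has 31).
Aug 1, 2010 → Sep 1, 2010: 31 days (August has 31).
Sep 1, 2010 → Oct 1, 2010: 30 days (September has 30).
Oct 1, 2010 → Nov 1, 2010: 31 days (October has 31).
Nov 1, 2010 → Dec 1, 2010: 30 days (November has 30).
Dec 1, 2010 → Dec 28, 2010: 27 days.
Total: 361 days.
361 mod 7 = 4, so Friday + 4 = Tuesday.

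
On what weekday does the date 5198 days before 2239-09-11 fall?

First find the weekday of Sep 11, 2239. Doomsday rule: the anchor day for the 2200s is Friday. For year 39: 39÷12 = 3 r 3, and 3÷4 = 0, so 3+3+0 = 6.
Friday + 6 ≡ Thursday — that's 2239's doomsday.
In September the doomsday date is Sep 5.
Sep 11 is 6 days after Sep 5; 6 mod 7 = 6, so Thursday + 6 = Wednesday.
5198 mod 7 = 4, so 5198 days before a Wednesday is Wednesday − 4 = Saturday.

Saturday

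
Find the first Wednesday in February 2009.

February 1, 2009 is a Sunday.
The first Wednesday is therefore February 4 (3 days later).

February 4, 2009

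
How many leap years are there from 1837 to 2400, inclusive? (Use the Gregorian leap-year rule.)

137

Multiples of 4 in [1837,2400]: 141.
Of those, multiples of 100: 6 (not leap unless ÷400).
Multiples of 400: 2.
Leap years = 141 − 6 + 2 = 137.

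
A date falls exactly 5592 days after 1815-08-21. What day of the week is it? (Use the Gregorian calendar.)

First find the weekday of Aug 21, 1815. Doomsday rule: the anchor day for the 1800s is Friday. For year 15: 15÷12 = 1 r 3, and 3÷4 = 0, so 1+3+0 = 4.
Friday + 4 ≡ Tuesday — that's 1815's doomsday.
In August the doomsday date is Aug 8.
Aug 21 is 13 days after Aug 8; 13 mod 7 = 6, so Tuesday + 6 = Monday.
5592 mod 7 = 6, so 5592 days after a Monday is Monday + 6 = Sunday.

Sunday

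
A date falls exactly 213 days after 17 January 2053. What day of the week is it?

Monday

Jan 17, 2053 is a Friday.
213 mod 7 = 3, so 213 days after a Friday is Friday + 3 = Monday.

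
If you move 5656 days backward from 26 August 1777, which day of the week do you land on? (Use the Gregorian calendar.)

First find the weekday of Aug 26, 1777. Doomsday rule: the anchor day for the 1700s is Sunday. For year 77: 77÷12 = 6 r 5, and 5÷4 = 1, so 6+5+1 = 12.
Sunday + 12 ≡ Friday — that's 1777's doomsday.
In August the doomsday date is Aug 8.
Aug 26 is 18 days after Aug 8; 18 mod 7 = 4, so Friday + 4 = Tuesday.
5656 mod 7 = 0, so 5656 days before a Tuesday is Tuesday − 0 = Tuesday.

Tuesday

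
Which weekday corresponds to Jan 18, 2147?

Wednesday

Doomsday rule: the anchor day for the 2100s is Sunday. For year 47: 47÷12 = 3 r 11, and 11÷4 = 2, so 3+11+2 = 16.
Sunday + 16 ≡ Tuesday — that's 2147's doomsday.
In January the doomsday date is Jan 3 (2147 is not a leap year).
Jan 18 is 15 days after Jan 3; 15 mod 7 = 1, so Tuesday + 1 = Wednesday.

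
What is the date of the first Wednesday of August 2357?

August 7, 2357

August 1, 2357 is a Thursday.
The first Wednesday is therefore August 7 (6 days later).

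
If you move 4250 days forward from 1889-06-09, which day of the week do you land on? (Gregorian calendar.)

Monday

First find the weekday of Jun 9, 1889. Doomsday rule: the anchor day for the 1800s is Friday. For year 89: 89÷12 = 7 r 5, and 5÷4 = 1, so 7+5+1 = 13.
Friday + 13 ≡ Thursday — that's 1889's doomsday.
In June the doomsday date is Jun 6.
Jun 9 is 3 days after Jun 6; 3 mod 7 = 3, so Thursday + 3 = Sunday.
4250 mod 7 = 1, so 4250 days after a Sunday is Sunday + 1 = Monday.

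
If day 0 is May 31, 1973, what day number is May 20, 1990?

May 31, 1973 → May 31, 1974: 365 days.
May 31, 1974 → May 31, 1975: 365 days.
May 31, 1975 → May 31, 1976: 366 days (Feb 29, 1976 is in that span).
May 31, 1976 → May 31, 1977: 365 days.
May 31, 1977 → May 31, 1978: 365 days.
May 31, 1978 → May 31, 1979: 365 days.
May 31, 1979 → May 31, 1980: 366 days (Feb 29, 1980 is in that span).
May 31, 1980 → May 31, 1981: 365 days.
May 31, 1981 → May 31, 1982: 365 days.
May 31, 1982 → May 31, 1983: 365 days.
May 31, 1983 → May 31, 1984: 366 days (Feb 29, 1984 is in that span).
May 31, 1984 → May 31, 1985: 365 days.
May 31, 1985 → May 31, 1986: 365 days.
May 31, 1986 → May 31, 1987: 365 days.
May 31, 1987 → May 31, 1988: 366 days (Feb 29, 1988 is in that span).
May 31, 1988 → May 31, 1989: 365 days.
May 31, 1989 → Jun 30, 1989: 30 days (May has 31).
Jun 30, 1989 → Jul 30, 1989: 30 days (June has 30).
Jul 30, 1989 → Aug 30, 1989: 31 days (July has 31).
Aug 30, 1989 → Sep 30, 1989: 31 days (August has 31).
Sep 30, 1989 → Oct 30, 1989: 30 days (September has 30).
Oct 30, 1989 → Nov 30, 1989: 31 days (October has 31).
Nov 30, 1989 → Dec 30, 1989: 30 days (November has 30).
Dec 30, 1989 → Jan 30, 1990: 31 days (December has 31).
Jan 30, 1990 → Feb 28, 1990: 29 days (January has 31).
Feb 28, 1990 → Mar 28, 1990: 28 days (February has 28).
Mar 28, 1990 → Apr 28, 1990: 31 days (March has 31).
Apr 28, 1990 → May 20, 1990: 22 days.
Total: 6198 days.

6198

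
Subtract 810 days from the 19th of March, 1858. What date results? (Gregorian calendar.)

December 30, 1855

−365 (one year) → Mar 19, 1857 (445 left).
−365 (one year) → Mar 19, 1856 (80 left).
−19 → Feb 29, 1856 (end of Feb, 29 days; 61 left).
−29 → Jan 31, 1856 (end of Jan, 31 days; 32 left).
−31 → Dec 31, 1855 (end of Dec, 31 days; 1 left).
−1 → Dec 30, 1855.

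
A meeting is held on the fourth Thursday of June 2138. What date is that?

June 26, 2138

June 1, 2138 is a Sunday.
The first Thursday is therefore June 5 (4 days later).
The fourth Thursday is 5 + 3×7 = June 26.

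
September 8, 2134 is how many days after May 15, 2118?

May 15, 2118 → May 15, 2119: 365 days.
May 15, 2119 → May 15, 2120: 366 days (Feb 29, 2120 is in that span).
May 15, 2120 → May 15, 2121: 365 days.
May 15, 2121 → May 15, 2122: 365 days.
May 15, 2122 → May 15, 2123: 365 days.
May 15, 2123 → May 15, 2124: 366 days (Feb 29, 2124 is in that span).
May 15, 2124 → May 15, 2125: 365 days.
May 15, 2125 → May 15, 2126: 365 days.
May 15, 2126 → May 15, 2127: 365 days.
May 15, 2127 → May 15, 2128: 366 days (Feb 29, 2128 is in that span).
May 15, 2128 → May 15, 2129: 365 days.
May 15, 2129 → May 15, 2130: 365 days.
May 15, 2130 → May 15, 2131: 365 days.
May 15, 2131 → May 15, 2132: 366 days (Feb 29, 2132 is in that span).
May 15, 2132 → May 15, 2133: 365 days.
May 15, 2133 → May 15, 2134: 365 days.
May 15, 2134 → Jun 15, 2134: 31 days (May has 31).
Jun 15, 2134 → Jul 15, 2134: 30 days (June has 30).
Jul 15, 2134 → Aug 15, 2134: 31 days (July has 31).
Aug 15, 2134 → Sep 8, 2134: 24 days.
Total: 5960 days.

5960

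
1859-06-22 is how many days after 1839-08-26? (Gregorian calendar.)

Aug 26, 1839 → Aug 26, 1840: 366 days (Feb 29, 1840 is in that span).
Aug 26, 1840 → Aug 26, 1841: 365 days.
Aug 26, 1841 → Aug 26, 1842: 365 days.
Aug 26, 1842 → Aug 26, 1843: 365 days.
Aug 26, 1843 → Aug 26, 1844: 366 days (Feb 29, 1844 is in that span).
Aug 26, 1844 → Aug 26, 1845: 365 days.
Aug 26, 1845 → Aug 26, 1846: 365 days.
Aug 26, 1846 → Aug 26, 1847: 365 days.
Aug 26, 1847 → Aug 26, 1848: 366 days (Feb 29, 1848 is in that span).
Aug 26, 1848 → Aug 26, 1849: 365 days.
Aug 26, 1849 → Aug 26, 1850: 365 days.
Aug 26, 1850 → Aug 26, 1851: 365 days.
Aug 26, 1851 → Aug 26, 1852: 366 days (Feb 29, 1852 is in that span).
Aug 26, 1852 → Aug 26, 1853: 365 days.
Aug 26, 1853 → Aug 26, 1854: 365 days.
Aug 26, 1854 → Aug 26, 1855: 365 days.
Aug 26, 1855 → Aug 26, 1856: 366 days (Feb 29, 1856 is in that span).
Aug 26, 1856 → Aug 26, 1857: 365 days.
Aug 26, 1857 → Aug 26, 1858: 365 days.
Aug 26, 1858 → Sep 26, 1858: 31 days (August has 31).
Sep 26, 1858 → Oct 26, 1858: 30 days (September has 30).
Oct 26, 1858 → Nov 26, 1858: 31 days (October has 31).
Nov 26, 1858 → Dec 26, 1858: 30 days (November has 30).
Dec 26, 1858 → Jan 26, 1859: 31 days (December has 31).
Jan 26, 1859 → Feb 26, 1859: 31 days (January has 31).
Feb 26, 1859 → Mar 26, 1859: 28 days (February has 28).
Mar 26, 1859 → Apr 26, 1859: 31 days (March has 31).
Apr 26, 1859 → May 26, 1859: 30 days (April has 30).
May 26, 1859 → Jun 22, 1859: 27 days.
Total: 7240 days.

7240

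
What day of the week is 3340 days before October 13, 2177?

Oct 13, 2177 is a Monday.
3340 mod 7 = 1, so 3340 days before a Monday is Monday − 1 = Sunday.

Sunday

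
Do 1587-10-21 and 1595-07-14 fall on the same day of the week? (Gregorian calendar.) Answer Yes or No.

From Oct 21, 1587 to Jul 14, 1595 is 2823 days.
2823 mod 7 = 2, so they are different weekdays.
(Oct 21, 1587 is a Wednesday; Jul 14, 1595 is a Friday.)

No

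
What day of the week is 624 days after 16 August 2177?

First find the weekday of Aug 16, 2177. Doomsday rule: the anchor day for the 2100s is Sunday. For year 77: 77÷12 = 6 r 5, and 5÷4 = 1, so 6+5+1 = 12.
Sunday + 12 ≡ Friday — that's 2177's doomsday.
In August the doomsday date is Aug 8.
Aug 16 is 8 days after Aug 8; 8 mod 7 = 1, so Friday + 1 = Saturday.
624 mod 7 = 1, so 624 days after a Saturday is Saturday + 1 = Sunday.

Sunday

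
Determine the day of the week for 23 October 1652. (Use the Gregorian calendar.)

Doomsday rule: the anchor day for the 1600s is Tuesday. For year 52: 52÷12 = 4 r 4, and 4÷4 = 1, so 4+4+1 = 9.
Tuesday + 9 ≡ Thursday — that's 1652's doomsday.
In October the doomsday date is Oct 10.
Oct 23 is 13 days after Oct 10; 13 mod 7 = 6, so Thursday + 6 = Wednesday.

Wednesday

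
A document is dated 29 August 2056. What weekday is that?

Doomsday rule: the anchor day for the 2000s is Tuesday. For year 56: 56÷12 = 4 r 8, and 8÷4 = 2, so 4+8+2 = 14.
Tuesday + 14 ≡ Tuesday — that's 2056's doomsday.
In August the doomsday date is Aug 8.
Aug 29 is 21 days after Aug 8; 21 mod 7 = 0, so Tuesday + 0 = Tuesday.

Tuesday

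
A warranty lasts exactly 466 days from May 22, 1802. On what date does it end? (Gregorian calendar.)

August 31, 1803

+365 (one year) → May 22, 1803 (101 left).
May has 31 days: +10 → Jun 1, 1803 (91 left).
Jun has 30 days: +30 → Jul 1, 1803 (61 left).
Jul has 31 days: +31 → Aug 1, 1803 (30 left).
+30 → Aug 31, 1803.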